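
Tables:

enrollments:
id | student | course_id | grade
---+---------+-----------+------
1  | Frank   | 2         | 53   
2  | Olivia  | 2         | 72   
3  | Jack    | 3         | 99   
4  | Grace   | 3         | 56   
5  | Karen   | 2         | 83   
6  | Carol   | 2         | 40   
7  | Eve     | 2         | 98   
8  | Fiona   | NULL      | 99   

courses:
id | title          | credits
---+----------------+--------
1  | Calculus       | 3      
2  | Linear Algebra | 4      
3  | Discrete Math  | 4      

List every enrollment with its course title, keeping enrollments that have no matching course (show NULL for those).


LEFT JOIN keeps every row from enrollments (the left table); where course_id has no match in courses, the course columns become NULL. Walk through each enrollment:
  - enrollment 1 (Frank): course_id=2 -> matches Linear Algebra
  - enrollment 2 (Olivia): course_id=2 -> matches Linear Algebra
  - enrollment 3 (Jack): course_id=3 -> matches Discrete Math
  - enrollment 4 (Grace): course_id=3 -> matches Discrete Math
  - enrollment 5 (Karen): course_id=2 -> matches Linear Algebra
  - enrollment 6 (Carol): course_id=2 -> matches Linear Algebra
  - enrollment 7 (Eve): course_id=2 -> matches Linear Algebra
  - enrollment 8 (Fiona): course_id=NULL, no match -> kept with NULL
All 8 rows appear; 1 has NULL course.

SQL:
SELECT a.student, b.title AS course
FROM enrollments a
LEFT JOIN courses b ON a.course_id = b.id

Result:
student | course        
--------+---------------
Frank   | Linear Algebra
Olivia  | Linear Algebra
Jack    | Discrete Math 
Grace   | Discrete Math 
Karen   | Linear Algebra
Carol   | Linear Algebra
Eve     | Linear Algebra
Fiona   | NULL          


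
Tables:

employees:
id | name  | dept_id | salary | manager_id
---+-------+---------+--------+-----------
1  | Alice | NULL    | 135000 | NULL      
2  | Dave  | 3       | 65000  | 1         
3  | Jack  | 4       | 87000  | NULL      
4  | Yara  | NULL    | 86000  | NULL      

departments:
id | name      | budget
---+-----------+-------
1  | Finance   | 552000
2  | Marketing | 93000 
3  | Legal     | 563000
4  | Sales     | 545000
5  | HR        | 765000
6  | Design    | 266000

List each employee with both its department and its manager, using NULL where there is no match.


Two LEFT JOINs from the same base table employees: one to departments via dept_id, one to employees itself via manager_id. Both are LEFT so every employee is preserved.
Match against departments:
  - employee 1 (Alice): dept_id=NULL, no match -> kept with NULL
  - employee 2 (Dave): dept_id=3 -> matches Legal
  - employee 3 (Jack): dept_id=4 -> matches Sales
  - employee 4 (Yara): dept_id=NULL, no match -> kept with NULL
Match against employees (self):
  - employee 1 (Alice): manager_id=NULL -> NULL
  - employee 2 (Dave): manager_id=1 -> Alice
  - employee 3 (Jack): manager_id=NULL -> NULL
  - employee 4 (Yara): manager_id=NULL -> NULL

SQL:
SELECT a.name, b.name AS department, c.name AS manager
FROM employees a
LEFT JOIN departments b ON a.dept_id = b.id
LEFT JOIN employees c ON a.manager_id = c.id

Result:
name  | department | manager
------+------------+--------
Alice | NULL       | NULL   
Dave  | Legal      | Alice  
Jack  | Sales      | NULL   
Yara  | NULL       | NULL   


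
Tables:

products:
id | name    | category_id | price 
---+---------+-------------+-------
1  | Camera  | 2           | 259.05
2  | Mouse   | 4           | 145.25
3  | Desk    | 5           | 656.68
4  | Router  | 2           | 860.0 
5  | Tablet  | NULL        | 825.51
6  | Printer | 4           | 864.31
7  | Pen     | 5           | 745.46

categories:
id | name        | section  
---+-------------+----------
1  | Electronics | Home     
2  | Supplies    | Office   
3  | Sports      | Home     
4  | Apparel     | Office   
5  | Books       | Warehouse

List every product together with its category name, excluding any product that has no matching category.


INNER JOIN keeps only products rows whose category_id matches an id in categories. Walk through each product:
  - product 1 (Camera): category_id=2 -> matches Supplies
  - product 2 (Mouse): category_id=4 -> matches Apparel
  - product 3 (Desk): category_id=5 -> matches Books
  - product 4 (Router): category_id=2 -> matches Supplies
  - product 5 (Tablet): category_id=NULL, no match -> dropped
  - product 6 (Printer): category_id=4 -> matches Apparel
  - product 7 (Pen): category_id=5 -> matches Books
So 1 of 7 rows is dropped.

SQL:
SELECT a.name, b.name AS category
FROM products a
INNER JOIN categories b ON a.category_id = b.id

Result:
name    | category
--------+---------
Camera  | Supplies
Mouse   | Apparel 
Desk    | Books   
Router  | Supplies
Printer | Apparel 
Pen     | Books   


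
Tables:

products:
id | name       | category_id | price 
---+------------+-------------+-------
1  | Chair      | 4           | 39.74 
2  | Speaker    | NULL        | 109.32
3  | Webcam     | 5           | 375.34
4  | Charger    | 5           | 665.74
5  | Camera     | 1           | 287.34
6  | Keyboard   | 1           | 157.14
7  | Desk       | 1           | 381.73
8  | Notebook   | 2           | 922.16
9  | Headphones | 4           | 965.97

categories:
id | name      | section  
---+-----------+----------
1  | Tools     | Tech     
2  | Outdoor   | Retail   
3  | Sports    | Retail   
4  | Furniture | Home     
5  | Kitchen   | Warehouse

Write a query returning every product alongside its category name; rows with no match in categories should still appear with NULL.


LEFT JOIN keeps every row from products (the left table); where category_id has no match in categories, the category columns become NULL. Walk through each product:
  - product 1 (Chair): category_id=4 -> matches Furniture
  - product 2 (Speaker): category_id=NULL, no match -> kept with NULL
  - product 3 (Webcam): category_id=5 -> matches Kitchen
  - product 4 (Charger): category_id=5 -> matches Kitchen
  - product 5 (Camera): category_id=1 -> matches Tools
  - product 6 (Keyboard): category_id=1 -> matches Tools
  - product 7 (Desk): category_id=1 -> matches Tools
  - product 8 (Notebook): category_id=2 -> matches Outdoor
  - product 9 (Headphones): category_id=4 -> matches Furniture
All 9 rows appear; 1 has NULL category.

SQL:
SELECT a.name, b.name AS category
FROM products a
LEFT JOIN categories b ON a.category_id = b.id

Result:
name       | category 
-----------+----------
Chair      | Furniture
Speaker    | NULL     
Webcam     | Kitchen  
Charger    | Kitchen  
Camera     | Tools    
Keyboard   | Tools    
Desk       | Tools    
Notebook   | Outdoor  
Headphones | Furniture


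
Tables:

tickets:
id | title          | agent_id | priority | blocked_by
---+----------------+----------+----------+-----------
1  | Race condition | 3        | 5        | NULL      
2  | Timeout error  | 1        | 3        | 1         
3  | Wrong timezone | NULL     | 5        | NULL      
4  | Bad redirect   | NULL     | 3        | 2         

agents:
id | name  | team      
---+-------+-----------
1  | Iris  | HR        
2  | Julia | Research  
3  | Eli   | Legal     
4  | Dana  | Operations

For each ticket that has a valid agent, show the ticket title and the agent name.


INNER JOIN keeps only tickets rows whose agent_id matches an id in agents. Walk through each ticket:
  - ticket 1 (Race condition): agent_id=3 -> matches Eli
  - ticket 2 (Timeout error): agent_id=1 -> matches Iris
  - ticket 3 (Wrong timezone): agent_id=NULL, no match -> dropped
  - ticket 4 (Bad redirect): agent_id=NULL, no match -> dropped
So 2 of 4 rows are dropped.

SQL:
SELECT a.title, b.name AS agent
FROM tickets a
INNER JOIN agents b ON a.agent_id = b.id

Result:
title          | agent
---------------+------
Race condition | Eli  
Timeout error  | Iris 


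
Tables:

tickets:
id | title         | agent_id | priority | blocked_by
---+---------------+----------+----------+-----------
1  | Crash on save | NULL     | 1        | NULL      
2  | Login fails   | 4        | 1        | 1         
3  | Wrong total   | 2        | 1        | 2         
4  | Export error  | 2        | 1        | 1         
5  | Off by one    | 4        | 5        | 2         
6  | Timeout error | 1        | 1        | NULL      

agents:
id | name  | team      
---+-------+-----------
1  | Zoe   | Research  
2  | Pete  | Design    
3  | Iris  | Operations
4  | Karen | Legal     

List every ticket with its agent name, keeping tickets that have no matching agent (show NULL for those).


LEFT JOIN keeps every row from tickets (the left table); where agent_id has no match in agents, the agent columns become NULL. Walk through each ticket:
  - ticket 1 (Crash on save): agent_id=NULL, no match -> kept with NULL
  - ticket 2 (Login fails): agent_id=4 -> matches Karen
  - ticket 3 (Wrong total): agent_id=2 -> matches Pete
  - ticket 4 (Export error): agent_id=2 -> matches Pete
  - ticket 5 (Off by one): agent_id=4 -> matches Karen
  - ticket 6 (Timeout error): agent_id=1 -> matches Zoe
All 6 rows appear; 1 has NULL agent.

SQL:
SELECT a.title, b.name AS agent
FROM tickets a
LEFT JOIN agents b ON a.agent_id = b.id

Result:
title         | agent
--------------+------
Crash on save | NULL 
Login fails   | Karen
Wrong total   | Pete 
Export error  | Pete 
Off by one    | Karen
Timeout error | Zoe  


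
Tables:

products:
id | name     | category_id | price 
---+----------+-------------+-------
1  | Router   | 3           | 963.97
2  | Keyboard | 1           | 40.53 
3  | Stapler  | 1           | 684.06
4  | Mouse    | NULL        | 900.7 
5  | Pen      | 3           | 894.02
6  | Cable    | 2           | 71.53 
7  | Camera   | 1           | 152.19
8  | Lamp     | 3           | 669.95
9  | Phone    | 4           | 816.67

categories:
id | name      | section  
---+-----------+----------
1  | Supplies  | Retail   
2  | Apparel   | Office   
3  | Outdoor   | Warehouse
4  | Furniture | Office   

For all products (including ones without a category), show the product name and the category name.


LEFT JOIN keeps every row from products (the left table); where category_id has no match in categories, the category columns become NULL. Walk through each product:
  - product 1 (Router): category_id=3 -> matches Outdoor
  - product 2 (Keyboard): category_id=1 -> matches Supplies
  - product 3 (Stapler): category_id=1 -> matches Supplies
  - product 4 (Mouse): category_id=NULL, no match -> kept with NULL
  - product 5 (Pen): category_id=3 -> matches Outdoor
  - product 6 (Cable): category_id=2 -> matches Apparel
  - product 7 (Camera): category_id=1 -> matches Supplies
  - product 8 (Lamp): category_id=3 -> matches Outdoor
  - product 9 (Phone): category_id=4 -> matches Furniture
All 9 rows appear; 1 has NULL category.

SQL:
SELECT a.name, b.name AS category
FROM products a
LEFT JOIN categories b ON a.category_id = b.id

Result:
name     | category 
---------+----------
Router   | Outdoor  
Keyboard | Supplies 
Stapler  | Supplies 
Mouse    | NULL     
Pen      | Outdoor  
Cable    | Apparel  
Camera   | Supplies 
Lamp     | Outdoor  
Phone    | Furniture


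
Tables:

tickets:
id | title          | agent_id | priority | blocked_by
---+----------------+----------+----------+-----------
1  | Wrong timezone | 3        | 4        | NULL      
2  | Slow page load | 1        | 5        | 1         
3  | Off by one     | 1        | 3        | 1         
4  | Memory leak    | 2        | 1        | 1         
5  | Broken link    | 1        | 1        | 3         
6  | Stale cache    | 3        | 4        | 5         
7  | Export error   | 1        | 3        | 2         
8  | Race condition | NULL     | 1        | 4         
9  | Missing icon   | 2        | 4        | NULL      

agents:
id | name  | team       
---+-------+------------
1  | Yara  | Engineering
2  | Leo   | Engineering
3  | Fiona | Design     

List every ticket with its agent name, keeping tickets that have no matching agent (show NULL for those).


LEFT JOIN keeps every row from tickets (the left table); where agent_id has no match in agents, the agent columns become NULL. Walk through each ticket:
  - ticket 1 (Wrong timezone): agent_id=3 -> matches Fiona
  - ticket 2 (Slow page load): agent_id=1 -> matches Yara
  - ticket 3 (Off by one): agent_id=1 -> matches Yara
  - ticket 4 (Memory leak): agent_id=2 -> matches Leo
  - ticket 5 (Broken link): agent_id=1 -> matches Yara
  - ticket 6 (Stale cache): agent_id=3 -> matches Fiona
  - ticket 7 (Export error): agent_id=1 -> matches Yara
  - ticket 8 (Race condition): agent_id=NULL, no match -> kept with NULL
  - ticket 9 (Missing icon): agent_id=2 -> matches Leo
All 9 rows appear; 1 has NULL agent.

SQL:
SELECT a.title, b.name AS agent
FROM tickets a
LEFT JOIN agents b ON a.agent_id = b.id

Result:
title          | agent
---------------+------
Wrong timezone | Fiona
Slow page load | Yara 
Off by one     | Yara 
Memory leak    | Leo  
Broken link    | Yara 
Stale cache    | Fiona
Export error   | Yara 
Race condition | NULL 
Missing icon   | Leo  


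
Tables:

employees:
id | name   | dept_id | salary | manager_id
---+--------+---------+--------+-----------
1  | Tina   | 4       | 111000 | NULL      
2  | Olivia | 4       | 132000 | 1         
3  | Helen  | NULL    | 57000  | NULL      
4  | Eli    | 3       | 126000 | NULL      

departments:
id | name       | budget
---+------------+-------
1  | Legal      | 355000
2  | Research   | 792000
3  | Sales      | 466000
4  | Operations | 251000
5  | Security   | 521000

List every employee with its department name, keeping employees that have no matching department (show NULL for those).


LEFT JOIN keeps every row from employees (the left table); where dept_id has no match in departments, the department columns become NULL. Walk through each employee:
  - employee 1 (Tina): dept_id=4 -> matches Operations
  - employee 2 (Olivia): dept_id=4 -> matches Operations
  - employee 3 (Helen): dept_id=NULL, no match -> kept with NULL
  - employee 4 (Eli): dept_id=3 -> matches Sales
All 4 rows appear; 1 has NULL department.

SQL:
SELECT a.name, b.name AS department
FROM employees a
LEFT JOIN departments b ON a.dept_id = b.id

Result:
name   | department
-------+-----------
Tina   | Operations
Olivia | Operations
Helen  | NULL      
Eli    | Sales     


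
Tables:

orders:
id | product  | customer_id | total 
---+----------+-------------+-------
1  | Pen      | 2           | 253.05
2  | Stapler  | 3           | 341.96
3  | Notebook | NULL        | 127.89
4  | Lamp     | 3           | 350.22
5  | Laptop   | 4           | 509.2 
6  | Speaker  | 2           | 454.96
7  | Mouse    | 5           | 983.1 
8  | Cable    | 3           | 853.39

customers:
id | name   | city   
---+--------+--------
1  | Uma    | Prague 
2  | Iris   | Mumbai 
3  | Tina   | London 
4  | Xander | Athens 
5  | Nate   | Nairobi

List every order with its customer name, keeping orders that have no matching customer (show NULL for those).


LEFT JOIN keeps every row from orders (the left table); where customer_id has no match in customers, the customer columns become NULL. Walk through each order:
  - order 1 (Pen): customer_id=2 -> matches Iris
  - order 2 (Stapler): customer_id=3 -> matches Tina
  - order 3 (Notebook): customer_id=NULL, no match -> kept with NULL
  - order 4 (Lamp): customer_id=3 -> matches Tina
  - order 5 (Laptop): customer_id=4 -> matches Xander
  - order 6 (Speaker): customer_id=2 -> matches Iris
  - order 7 (Mouse): customer_id=5 -> matches Nate
  - order 8 (Cable): customer_id=3 -> matches Tina
All 8 rows appear; 1 has NULL customer.

SQL:
SELECT a.product, b.name AS customer
FROM orders a
LEFT JOIN customers b ON a.customer_id = b.id

Result:
product  | customer
---------+---------
Pen      | Iris    
Stapler  | Tina    
Notebook | NULL    
Lamp     | Tina    
Laptop   | Xander  
Speaker  | Iris    
Mouse    | Nate    
Cable    | Tina    


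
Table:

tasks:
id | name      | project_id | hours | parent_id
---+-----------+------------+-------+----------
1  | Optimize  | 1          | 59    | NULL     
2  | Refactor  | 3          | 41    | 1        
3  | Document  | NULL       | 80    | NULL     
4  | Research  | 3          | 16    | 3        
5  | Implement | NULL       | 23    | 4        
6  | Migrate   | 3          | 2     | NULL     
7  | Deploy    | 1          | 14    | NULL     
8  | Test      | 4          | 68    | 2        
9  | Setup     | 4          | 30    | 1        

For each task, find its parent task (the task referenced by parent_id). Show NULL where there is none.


This is a self-join: tasks is joined to a second copy of itself, matching each row's parent_id to another row's id. Use LEFT JOIN so rows with parent_id=NULL are kept.
  - task 1 (Optimize): parent_id=NULL -> NULL
  - task 2 (Refactor): parent_id=1 -> Optimize
  - task 3 (Document): parent_id=NULL -> NULL
  - task 4 (Research): parent_id=3 -> Document
  - task 5 (Implement): parent_id=4 -> Research
  - task 6 (Migrate): parent_id=NULL -> NULL
  - task 7 (Deploy): parent_id=NULL -> NULL
  - task 8 (Test): parent_id=2 -> Refactor
  - task 9 (Setup): parent_id=1 -> Optimize

SQL:
SELECT a.name AS item, b.name AS parent
FROM tasks a
LEFT JOIN tasks b ON a.parent_id = b.id

Result:
item      | parent  
----------+---------
Optimize  | NULL    
Refactor  | Optimize
Document  | NULL    
Research  | Document
Implement | Research
Migrate   | NULL    
Deploy    | NULL    
Test      | Refactor
Setup     | Optimize


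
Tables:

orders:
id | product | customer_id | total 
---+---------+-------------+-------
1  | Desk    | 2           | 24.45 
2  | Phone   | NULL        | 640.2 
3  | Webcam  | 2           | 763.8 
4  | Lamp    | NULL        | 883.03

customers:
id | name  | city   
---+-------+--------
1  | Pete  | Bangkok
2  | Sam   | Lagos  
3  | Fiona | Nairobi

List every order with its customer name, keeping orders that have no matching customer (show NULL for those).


LEFT JOIN keeps every row from orders (the left table); where customer_id has no match in customers, the customer columns become NULL. Walk through each order:
  - order 1 (Desk): customer_id=2 -> matches Sam
  - order 2 (Phone): customer_id=NULL, no match -> kept with NULL
  - order 3 (Webcam): customer_id=2 -> matches Sam
  - order 4 (Lamp): customer_id=NULL, no match -> kept with NULL
All 4 rows appear; 2 have NULL customer.

SQL:
SELECT a.product, b.name AS customer
FROM orders a
LEFT JOIN customers b ON a.customer_id = b.id

Result:
product | customer
--------+---------
Desk    | Sam     
Phone   | NULL    
Webcam  | Sam     
Lamp    | NULL    


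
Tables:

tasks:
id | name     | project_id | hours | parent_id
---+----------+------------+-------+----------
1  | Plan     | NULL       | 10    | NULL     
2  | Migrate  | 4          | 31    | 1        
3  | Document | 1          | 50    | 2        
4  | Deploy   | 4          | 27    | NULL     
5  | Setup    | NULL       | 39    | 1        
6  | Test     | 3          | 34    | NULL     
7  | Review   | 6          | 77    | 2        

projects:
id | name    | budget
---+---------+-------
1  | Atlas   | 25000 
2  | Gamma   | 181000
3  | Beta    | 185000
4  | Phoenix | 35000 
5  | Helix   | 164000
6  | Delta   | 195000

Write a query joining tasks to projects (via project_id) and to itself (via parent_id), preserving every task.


Two LEFT JOINs from the same base table tasks: one to projects via project_id, one to tasks itself via parent_id. Both are LEFT so every task is preserved.
Match against projects:
  - task 1 (Plan): project_id=NULL, no match -> kept with NULL
  - task 2 (Migrate): project_id=4 -> matches Phoenix
  - task 3 (Document): project_id=1 -> matches Atlas
  - task 4 (Deploy): project_id=4 -> matches Phoenix
  - task 5 (Setup): project_id=NULL, no match -> kept with NULL
  - task 6 (Test): project_id=3 -> matches Beta
  - task 7 (Review): project_id=6 -> matches Delta
Match against tasks (self):
  - task 1 (Plan): parent_id=NULL -> NULL
  - task 2 (Migrate): parent_id=1 -> Plan
  - task 3 (Document): parent_id=2 -> Migrate
  - task 4 (Deploy): parent_id=NULL -> NULL
  - task 5 (Setup): parent_id=1 -> Plan
  - task 6 (Test): parent_id=NULL -> NULL
  - task 7 (Review): parent_id=2 -> Migrate

SQL:
SELECT a.name, b.name AS project, c.name AS parent
FROM tasks a
LEFT JOIN projects b ON a.project_id = b.id
LEFT JOIN tasks c ON a.parent_id = c.id

Result:
name     | project | parent 
---------+---------+--------
Plan     | NULL    | NULL   
Migrate  | Phoenix | Plan   
Document | Atlas   | Migrate
Deploy   | Phoenix | NULL   
Setup    | NULL    | Plan   
Test     | Beta    | NULL   
Review   | Delta   | Migrate


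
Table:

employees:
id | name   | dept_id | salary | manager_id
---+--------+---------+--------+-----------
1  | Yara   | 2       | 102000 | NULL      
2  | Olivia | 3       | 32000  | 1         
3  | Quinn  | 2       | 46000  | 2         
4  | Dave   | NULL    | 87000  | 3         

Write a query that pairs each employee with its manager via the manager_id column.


This is a self-join: employees is joined to a second copy of itself, matching each row's manager_id to another row's id. Use LEFT JOIN so rows with manager_id=NULL are kept.
  - employee 1 (Yara): manager_id=NULL -> NULL
  - employee 2 (Olivia): manager_id=1 -> Yara
  - employee 3 (Quinn): manager_id=2 -> Olivia
  - employee 4 (Dave): manager_id=3 -> Quinn

SQL:
SELECT a.name AS item, b.name AS manager
FROM employees a
LEFT JOIN employees b ON a.manager_id = b.id

Result:
item   | manager
-------+--------
Yara   | NULL   
Olivia | Yara   
Quinn  | Olivia 
Dave   | Quinn  


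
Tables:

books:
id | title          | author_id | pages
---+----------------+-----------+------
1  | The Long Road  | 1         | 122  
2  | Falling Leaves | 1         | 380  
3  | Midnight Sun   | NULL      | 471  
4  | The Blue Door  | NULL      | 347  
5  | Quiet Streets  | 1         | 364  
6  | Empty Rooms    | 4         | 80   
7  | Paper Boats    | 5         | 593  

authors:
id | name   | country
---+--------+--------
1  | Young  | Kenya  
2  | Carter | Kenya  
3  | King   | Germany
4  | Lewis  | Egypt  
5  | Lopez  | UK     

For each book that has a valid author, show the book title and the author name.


INNER JOIN keeps only books rows whose author_id matches an id in authors. Walk through each book:
  - book 1 (The Long Road): author_id=1 -> matches Young
  - book 2 (Falling Leaves): author_id=1 -> matches Young
  - book 3 (Midnight Sun): author_id=NULL, no match -> dropped
  - book 4 (The Blue Door): author_id=NULL, no match -> dropped
  - book 5 (Quiet Streets): author_id=1 -> matches Young
  - book 6 (Empty Rooms): author_id=4 -> matches Lewis
  - book 7 (Paper Boats): author_id=5 -> matches Lopez
So 2 of 7 rows are dropped.

SQL:
SELECT a.title, b.name AS author
FROM books a
INNER JOIN authors b ON a.author_id = b.id

Result:
title          | author
---------------+-------
The Long Road  | Young 
Falling Leaves | Young 
Quiet Streets  | Young 
Empty Rooms    | Lewis 
Paper Boats    | Lopez 


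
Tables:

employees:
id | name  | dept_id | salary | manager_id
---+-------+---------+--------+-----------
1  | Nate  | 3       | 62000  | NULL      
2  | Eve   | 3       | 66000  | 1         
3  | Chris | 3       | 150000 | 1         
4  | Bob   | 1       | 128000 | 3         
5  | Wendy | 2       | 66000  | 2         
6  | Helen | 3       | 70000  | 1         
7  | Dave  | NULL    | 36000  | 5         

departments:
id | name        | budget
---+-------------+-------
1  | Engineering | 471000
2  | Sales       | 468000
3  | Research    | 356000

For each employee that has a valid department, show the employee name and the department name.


INNER JOIN keeps only employees rows whose dept_id matches an id in departments. Walk through each employee:
  - employee 1 (Nate): dept_id=3 -> matches Research
  - employee 2 (Eve): dept_id=3 -> matches Research
  - employee 3 (Chris): dept_id=3 -> matches Research
  - employee 4 (Bob): dept_id=1 -> matches Engineering
  - employee 5 (Wendy): dept_id=2 -> matches Sales
  - employee 6 (Helen): dept_id=3 -> matches Research
  - employee 7 (Dave): dept_id=NULL, no match -> dropped
So 1 of 7 rows is dropped.

SQL:
SELECT a.name, b.name AS department
FROM employees a
INNER JOIN departments b ON a.dept_id = b.id

Result:
name  | department 
------+------------
Nate  | Research   
Eve   | Research   
Chris | Research   
Bob   | Engineering
Wendy | Sales      
Helen | Research   


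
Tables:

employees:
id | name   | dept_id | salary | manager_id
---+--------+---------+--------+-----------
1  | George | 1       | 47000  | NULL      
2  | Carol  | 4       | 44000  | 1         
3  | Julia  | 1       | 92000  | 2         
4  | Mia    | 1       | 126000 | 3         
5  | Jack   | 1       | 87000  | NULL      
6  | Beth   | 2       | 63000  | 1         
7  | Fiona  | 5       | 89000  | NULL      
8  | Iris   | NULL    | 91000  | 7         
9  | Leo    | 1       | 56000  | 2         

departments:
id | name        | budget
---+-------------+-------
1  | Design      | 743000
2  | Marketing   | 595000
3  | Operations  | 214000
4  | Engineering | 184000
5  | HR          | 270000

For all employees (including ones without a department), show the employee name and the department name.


LEFT JOIN keeps every row from employees (the left table); where dept_id has no match in departments, the department columns become NULL. Walk through each employee:
  - employee 1 (George): dept_id=1 -> matches Design
  - employee 2 (Carol): dept_id=4 -> matches Engineering
  - employee 3 (Julia): dept_id=1 -> matches Design
  - employee 4 (Mia): dept_id=1 -> matches Design
  - employee 5 (Jack): dept_id=1 -> matches Design
  - employee 6 (Beth): dept_id=2 -> matches Marketing
  - employee 7 (Fiona): dept_id=5 -> matches HR
  - employee 8 (Iris): dept_id=NULL, no match -> kept with NULL
  - employee 9 (Leo): dept_id=1 -> matches Design
All 9 rows appear; 1 has NULL department.

SQL:
SELECT a.name, b.name AS department
FROM employees a
LEFT JOIN departments b ON a.dept_id = b.id

Result:
name   | department 
-------+------------
George | Design     
Carol  | Engineering
Julia  | Design     
Mia    | Design     
Jack   | Design     
Beth   | Marketing  
Fiona  | HR         
Iris   | NULL       
Leo    | Design     


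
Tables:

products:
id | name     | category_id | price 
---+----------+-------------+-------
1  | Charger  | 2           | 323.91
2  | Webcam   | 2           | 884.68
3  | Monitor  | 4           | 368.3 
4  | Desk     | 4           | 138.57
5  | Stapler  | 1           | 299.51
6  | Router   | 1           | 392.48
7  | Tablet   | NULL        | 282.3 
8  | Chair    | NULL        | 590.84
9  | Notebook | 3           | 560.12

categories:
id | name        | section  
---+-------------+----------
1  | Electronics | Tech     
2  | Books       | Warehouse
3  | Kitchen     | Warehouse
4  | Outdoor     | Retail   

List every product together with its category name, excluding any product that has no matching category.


INNER JOIN keeps only products rows whose category_id matches an id in categories. Walk through each product:
  - product 1 (Charger): category_id=2 -> matches Books
  - product 2 (Webcam): category_id=2 -> matches Books
  - product 3 (Monitor): category_id=4 -> matches Outdoor
  - product 4 (Desk): category_id=4 -> matches Outdoor
  - product 5 (Stapler): category_id=1 -> matches Electronics
  - product 6 (Router): category_id=1 -> matches Electronics
  - product 7 (Tablet): category_id=NULL, no match -> dropped
  - product 8 (Chair): category_id=NULL, no match -> dropped
  - product 9 (Notebook): category_id=3 -> matches Kitchen
So 2 of 9 rows are dropped.

SQL:
SELECT a.name, b.name AS category
FROM products a
INNER JOIN categories b ON a.category_id = b.id

Result:
name     | category   
---------+------------
Charger  | Books      
Webcam   | Books      
Monitor  | Outdoor    
Desk     | Outdoor    
Stapler  | Electronics
Router   | Electronics
Notebook | Kitchen    


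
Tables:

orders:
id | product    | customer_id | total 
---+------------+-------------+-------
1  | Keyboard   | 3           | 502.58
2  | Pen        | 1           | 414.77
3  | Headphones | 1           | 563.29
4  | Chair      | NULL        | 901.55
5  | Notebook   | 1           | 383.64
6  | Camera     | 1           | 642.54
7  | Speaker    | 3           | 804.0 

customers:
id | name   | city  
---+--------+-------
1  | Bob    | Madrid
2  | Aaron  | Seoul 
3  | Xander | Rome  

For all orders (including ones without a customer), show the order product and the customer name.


LEFT JOIN keeps every row from orders (the left table); where customer_id has no match in customers, the customer columns become NULL. Walk through each order:
  - order 1 (Keyboard): customer_id=3 -> matches Xander
  - order 2 (Pen): customer_id=1 -> matches Bob
  - order 3 (Headphones): customer_id=1 -> matches Bob
  - order 4 (Chair): customer_id=NULL, no match -> kept with NULL
  - order 5 (Notebook): customer_id=1 -> matches Bob
  - order 6 (Camera): customer_id=1 -> matches Bob
  - order 7 (Speaker): customer_id=3 -> matches Xander
All 7 rows appear; 1 has NULL customer.

SQL:
SELECT a.product, b.name AS customer
FROM orders a
LEFT JOIN customers b ON a.customer_id = b.id

Result:
product    | customer
-----------+---------
Keyboard   | Xander  
Pen        | Bob     
Headphones | Bob     
Chair      | NULL    
Notebook   | Bob     
Camera     | Bob     
Speaker    | Xander  


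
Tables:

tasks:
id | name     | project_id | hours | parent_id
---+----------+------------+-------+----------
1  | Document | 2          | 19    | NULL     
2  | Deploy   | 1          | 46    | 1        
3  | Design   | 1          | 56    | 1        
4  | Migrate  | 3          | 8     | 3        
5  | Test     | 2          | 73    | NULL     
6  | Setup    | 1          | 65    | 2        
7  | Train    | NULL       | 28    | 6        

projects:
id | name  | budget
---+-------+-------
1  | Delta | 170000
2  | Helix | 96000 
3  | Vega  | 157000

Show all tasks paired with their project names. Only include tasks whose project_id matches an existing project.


INNER JOIN keeps only tasks rows whose project_id matches an id in projects. Walk through each task:
  - task 1 (Document): project_id=2 -> matches Helix
  - task 2 (Deploy): project_id=1 -> matches Delta
  - task 3 (Design): project_id=1 -> matches Delta
  - task 4 (Migrate): project_id=3 -> matches Vega
  - task 5 (Test): project_id=2 -> matches Helix
  - task 6 (Setup): project_id=1 -> matches Delta
  - task 7 (Train): project_id=NULL, no match -> dropped
So 1 of 7 rows is dropped.

SQL:
SELECT a.name, b.name AS project
FROM tasks a
INNER JOIN projects b ON a.project_id = b.id

Result:
name     | project
---------+--------
Document | Helix  
Deploy   | Delta  
Design   | Delta  
Migrate  | Vega   
Test     | Helix  
Setup    | Delta  


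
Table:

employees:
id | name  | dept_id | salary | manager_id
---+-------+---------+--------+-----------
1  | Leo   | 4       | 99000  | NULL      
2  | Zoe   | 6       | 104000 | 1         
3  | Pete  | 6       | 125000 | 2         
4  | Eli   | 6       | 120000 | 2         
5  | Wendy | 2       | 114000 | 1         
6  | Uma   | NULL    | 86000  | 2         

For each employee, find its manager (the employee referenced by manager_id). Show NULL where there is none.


This is a self-join: employees is joined to a second copy of itself, matching each row's manager_id to another row's id. Use LEFT JOIN so rows with manager_id=NULL are kept.
  - employee 1 (Leo): manager_id=NULL -> NULL
  - employee 2 (Zoe): manager_id=1 -> Leo
  - employee 3 (Pete): manager_id=2 -> Zoe
  - employee 4 (Eli): manager_id=2 -> Zoe
  - employee 5 (Wendy): manager_id=1 -> Leo
  - employee 6 (Uma): manager_id=2 -> Zoe

SQL:
SELECT a.name AS item, b.name AS manager
FROM employees a
LEFT JOIN employees b ON a.manager_id = b.id

Result:
item  | manager
------+--------
Leo   | NULL   
Zoe   | Leo    
Pete  | Zoe    
Eli   | Zoe    
Wendy | Leo    
Uma   | Zoe    


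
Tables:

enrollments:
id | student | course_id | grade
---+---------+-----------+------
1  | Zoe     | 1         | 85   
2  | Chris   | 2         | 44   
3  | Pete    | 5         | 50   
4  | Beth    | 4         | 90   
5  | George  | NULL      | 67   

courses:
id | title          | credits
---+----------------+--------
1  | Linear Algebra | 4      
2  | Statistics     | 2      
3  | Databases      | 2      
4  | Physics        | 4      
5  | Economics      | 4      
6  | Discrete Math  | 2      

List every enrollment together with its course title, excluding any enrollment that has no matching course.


INNER JOIN keeps only enrollments rows whose course_id matches an id in courses. Walk through each enrollment:
  - enrollment 1 (Zoe): course_id=1 -> matches Linear Algebra
  - enrollment 2 (Chris): course_id=2 -> matches Statistics
  - enrollment 3 (Pete): course_id=5 -> matches Economics
  - enrollment 4 (Beth): course_id=4 -> matches Physics
  - enrollment 5 (George): course_id=NULL, no match -> dropped
So 1 of 5 rows is dropped.

SQL:
SELECT a.student, b.title AS course
FROM enrollments a
INNER JOIN courses b ON a.course_id = b.id

Result:
student | course        
--------+---------------
Zoe     | Linear Algebra
Chris   | Statistics    
Pete    | Economics     
Beth    | Physics       


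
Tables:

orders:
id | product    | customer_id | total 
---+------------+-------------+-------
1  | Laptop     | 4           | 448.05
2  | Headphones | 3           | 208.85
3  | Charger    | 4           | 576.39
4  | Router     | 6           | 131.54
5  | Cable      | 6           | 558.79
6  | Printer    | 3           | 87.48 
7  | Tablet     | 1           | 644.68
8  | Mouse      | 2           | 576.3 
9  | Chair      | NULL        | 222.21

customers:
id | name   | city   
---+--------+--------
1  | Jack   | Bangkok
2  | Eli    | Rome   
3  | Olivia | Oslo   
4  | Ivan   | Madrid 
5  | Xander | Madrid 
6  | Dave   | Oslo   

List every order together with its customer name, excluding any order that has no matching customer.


INNER JOIN keeps only orders rows whose customer_id matches an id in customers. Walk through each order:
  - order 1 (Laptop): customer_id=4 -> matches Ivan
  - order 2 (Headphones): customer_id=3 -> matches Olivia
  - order 3 (Charger): customer_id=4 -> matches Ivan
  - order 4 (Router): customer_id=6 -> matches Dave
  - order 5 (Cable): customer_id=6 -> matches Dave
  - order 6 (Printer): customer_id=3 -> matches Olivia
  - order 7 (Tablet): customer_id=1 -> matches Jack
  - order 8 (Mouse): customer_id=2 -> matches Eli
  - order 9 (Chair): customer_id=NULL, no match -> dropped
So 1 of 9 rows is dropped.

SQL:
SELECT a.product, b.name AS customer
FROM orders a
INNER JOIN customers b ON a.customer_id = b.id

Result:
product    | customer
-----------+---------
Laptop     | Ivan    
Headphones | Olivia  
Charger    | Ivan    
Router     | Dave    
Cable      | Dave    
Printer    | Olivia  
Tablet     | Jack    
Mouse      | Eli     


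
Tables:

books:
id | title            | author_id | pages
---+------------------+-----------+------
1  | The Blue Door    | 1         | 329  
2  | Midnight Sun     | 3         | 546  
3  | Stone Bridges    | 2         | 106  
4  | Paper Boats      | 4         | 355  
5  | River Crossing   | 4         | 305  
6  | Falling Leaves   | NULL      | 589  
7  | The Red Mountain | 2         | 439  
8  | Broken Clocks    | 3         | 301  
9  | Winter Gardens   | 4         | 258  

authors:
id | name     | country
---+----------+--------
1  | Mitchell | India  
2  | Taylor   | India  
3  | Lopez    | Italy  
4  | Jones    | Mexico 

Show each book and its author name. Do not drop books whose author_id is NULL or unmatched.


LEFT JOIN keeps every row from books (the left table); where author_id has no match in authors, the author columns become NULL. Walk through each book:
  - book 1 (The Blue Door): author_id=1 -> matches Mitchell
  - book 2 (Midnight Sun): author_id=3 -> matches Lopez
  - book 3 (Stone Bridges): author_id=2 -> matches Taylor
  - book 4 (Paper Boats): author_id=4 -> matches Jones
  - book 5 (River Crossing): author_id=4 -> matches Jones
  - book 6 (Falling Leaves): author_id=NULL, no match -> kept with NULL
  - book 7 (The Red Mountain): author_id=2 -> matches Taylor
  - book 8 (Broken Clocks): author_id=3 -> matches Lopez
  - book 9 (Winter Gardens): author_id=4 -> matches Jones
All 9 rows appear; 1 has NULL author.

SQL:
SELECT a.title, b.name AS author
FROM books a
LEFT JOIN authors b ON a.author_id = b.id

Result:
title            | author  
-----------------+---------
The Blue Door    | Mitchell
Midnight Sun     | Lopez   
Stone Bridges    | Taylor  
Paper Boats      | Jones   
River Crossing   | Jones   
Falling Leaves   | NULL    
The Red Mountain | Taylor  
Broken Clocks    | Lopez   
Winter Gardens   | Jones   


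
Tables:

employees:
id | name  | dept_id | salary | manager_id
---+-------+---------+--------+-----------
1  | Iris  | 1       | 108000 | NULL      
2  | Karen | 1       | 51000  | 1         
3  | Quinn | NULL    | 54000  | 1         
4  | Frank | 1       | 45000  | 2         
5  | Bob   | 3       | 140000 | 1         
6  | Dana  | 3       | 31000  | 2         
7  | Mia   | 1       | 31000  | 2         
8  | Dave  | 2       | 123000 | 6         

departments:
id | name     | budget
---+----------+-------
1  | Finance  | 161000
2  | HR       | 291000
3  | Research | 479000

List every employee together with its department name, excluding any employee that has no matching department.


INNER JOIN keeps only employees rows whose dept_id matches an id in departments. Walk through each employee:
  - employee 1 (Iris): dept_id=1 -> matches Finance
  - employee 2 (Karen): dept_id=1 -> matches Finance
  - employee 3 (Quinn): dept_id=NULL, no match -> dropped
  - employee 4 (Frank): dept_id=1 -> matches Finance
  - employee 5 (Bob): dept_id=3 -> matches Research
  - employee 6 (Dana): dept_id=3 -> matches Research
  - employee 7 (Mia): dept_id=1 -> matches Finance
  - employee 8 (Dave): dept_id=2 -> matches HR
So 1 of 8 rows is dropped.

SQL:
SELECT a.name, b.name AS department
FROM employees a
INNER JOIN departments b ON a.dept_id = b.id

Result:
name  | department
------+-----------
Iris  | Finance   
Karen | Finance   
Frank | Finance   
Bob   | Research  
Dana  | Research  
Mia   | Finance   
Dave  | HR        


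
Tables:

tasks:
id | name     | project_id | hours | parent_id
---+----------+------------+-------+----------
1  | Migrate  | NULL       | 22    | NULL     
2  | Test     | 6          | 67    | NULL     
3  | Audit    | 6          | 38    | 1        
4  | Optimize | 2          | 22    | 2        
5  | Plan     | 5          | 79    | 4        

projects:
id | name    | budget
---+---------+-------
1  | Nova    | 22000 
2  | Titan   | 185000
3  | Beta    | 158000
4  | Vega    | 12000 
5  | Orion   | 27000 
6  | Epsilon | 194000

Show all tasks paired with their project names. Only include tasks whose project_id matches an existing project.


INNER JOIN keeps only tasks rows whose project_id matches an id in projects. Walk through each task:
  - task 1 (Migrate): project_id=NULL, no match -> dropped
  - task 2 (Test): project_id=6 -> matches Epsilon
  - task 3 (Audit): project_id=6 -> matches Epsilon
  - task 4 (Optimize): project_id=2 -> matches Titan
  - task 5 (Plan): project_id=5 -> matches Orion
So 1 of 5 rows is dropped.

SQL:
SELECT a.name, b.name AS project
FROM tasks a
INNER JOIN projects b ON a.project_id = b.id

Result:
name     | project
---------+--------
Test     | Epsilon
Audit    | Epsilon
Optimize | Titan  
Plan     | Orion  


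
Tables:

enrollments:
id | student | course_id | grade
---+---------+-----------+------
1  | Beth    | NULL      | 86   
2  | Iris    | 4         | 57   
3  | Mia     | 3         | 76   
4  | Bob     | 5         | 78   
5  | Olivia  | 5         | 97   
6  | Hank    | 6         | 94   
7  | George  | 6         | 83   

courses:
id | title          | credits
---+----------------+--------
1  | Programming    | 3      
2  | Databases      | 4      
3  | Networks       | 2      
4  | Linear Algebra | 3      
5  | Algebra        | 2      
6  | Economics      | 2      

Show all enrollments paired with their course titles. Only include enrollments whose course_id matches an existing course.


INNER JOIN keeps only enrollments rows whose course_id matches an id in courses. Walk through each enrollment:
  - enrollment 1 (Beth): course_id=NULL, no match -> dropped
  - enrollment 2 (Iris): course_id=4 -> matches Linear Algebra
  - enrollment 3 (Mia): course_id=3 -> matches Networks
  - enrollment 4 (Bob): course_id=5 -> matches Algebra
  - enrollment 5 (Olivia): course_id=5 -> matches Algebra
  - enrollment 6 (Hank): course_id=6 -> matches Economics
  - enrollment 7 (George): course_id=6 -> matches Economics
So 1 of 7 rows is dropped.

SQL:
SELECT a.student, b.title AS course
FROM enrollments a
INNER JOIN courses b ON a.course_id = b.id

Result:
student | course        
--------+---------------
Iris    | Linear Algebra
Mia     | Networks      
Bob     | Algebra       
Olivia  | Algebra       
Hank    | Economics     
George  | Economics     
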